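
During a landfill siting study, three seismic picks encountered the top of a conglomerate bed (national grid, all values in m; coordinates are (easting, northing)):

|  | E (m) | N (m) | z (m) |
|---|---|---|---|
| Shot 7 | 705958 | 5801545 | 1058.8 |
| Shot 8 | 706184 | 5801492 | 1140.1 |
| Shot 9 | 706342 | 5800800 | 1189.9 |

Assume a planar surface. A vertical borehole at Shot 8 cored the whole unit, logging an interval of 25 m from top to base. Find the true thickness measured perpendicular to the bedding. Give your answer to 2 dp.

23.50 m

Two edge vectors: Shot 7→Shot 8 = (226, -53, 81.3), Shot 7→Shot 9 = (384, -745, 131.1).
Normal n = (Shot 7→Shot 8) × (Shot 7→Shot 9) = (53620.2, 1590.6, -148018).
So ∂z/∂E = −n_x/n_z = 0.36225 and ∂z/∂N = −n_y/n_z = 0.01075.
|∇z| = √(a²+b²) = 0.36241, so dip δ = arctan(0.36241) = 19.92°.
True thickness = vertical thickness × cos δ = 25 × cos 19.92° = 23.50 m.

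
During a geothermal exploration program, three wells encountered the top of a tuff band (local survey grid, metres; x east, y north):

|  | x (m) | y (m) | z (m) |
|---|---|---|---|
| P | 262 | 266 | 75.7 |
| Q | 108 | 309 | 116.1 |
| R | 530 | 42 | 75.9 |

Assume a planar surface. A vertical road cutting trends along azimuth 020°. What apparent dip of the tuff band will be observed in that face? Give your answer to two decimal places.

Two edge vectors: P→Q = (-154, 43, 40.4), P→R = (268, -224, 0.2).
Normal n = (P→Q) × (P→R) = (9058.2, 10858, 22972).
So ∂z/∂x = −n_x/n_z = −0.39431 and ∂z/∂y = −n_y/n_z = −0.47266.
Unit vector along 020° is (sin 20°, cos 20°) = (0.3420, 0.9397).
Slope in that direction = a·(0.3420) + b·(0.9397) = −0.57902.
Apparent dip = arctan|0.57902| = 30.07° (true dip is 31.6°, so apparent ≤ true as expected).

30.07°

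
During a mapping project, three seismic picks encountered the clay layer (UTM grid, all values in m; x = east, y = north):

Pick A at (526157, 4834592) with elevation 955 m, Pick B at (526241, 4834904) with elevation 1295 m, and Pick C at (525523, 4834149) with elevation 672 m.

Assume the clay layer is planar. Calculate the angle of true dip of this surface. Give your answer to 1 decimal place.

51.5°

Two edge vectors: Pick A→Pick B = (84, 312, 340), Pick A→Pick C = (-634, -443, -283).
Normal n = (Pick A→Pick B) × (Pick A→Pick C) = (62324, -191788, 160596).
So ∂z/∂x = −n_x/n_z = −0.38808 and ∂z/∂y = −n_y/n_z = 1.19423.
Gradient magnitude |∇z| = √(a² + b²) = √(0.15061 + 1.42618) = 1.25570.
True dip = arctan(1.25570) = 51.5°, dipping toward SSE (azimuth ≈ 162°).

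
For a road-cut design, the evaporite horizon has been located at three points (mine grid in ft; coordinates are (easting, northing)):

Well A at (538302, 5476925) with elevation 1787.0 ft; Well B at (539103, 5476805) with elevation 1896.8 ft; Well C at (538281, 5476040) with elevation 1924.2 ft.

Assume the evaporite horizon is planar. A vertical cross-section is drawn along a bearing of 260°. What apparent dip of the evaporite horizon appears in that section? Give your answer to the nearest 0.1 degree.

Two edge vectors: Well A→Well B = (801, -120, 109.8), Well A→Well C = (-21, -885, 137.2).
Normal n = (Well A→Well B) × (Well A→Well C) = (80709, -112203, -711405).
So ∂z/∂E = −n_x/n_z = 0.11345 and ∂z/∂N = −n_y/n_z = −0.15772.
Unit vector along 260° is (sin 260°, cos 260°) = (-0.9848, -0.1736).
Slope in that direction = a·(-0.9848) + b·(-0.1736) = −0.08434.
Apparent dip = arctan|0.08434| = 4.8° (true dip is 11.0°, so apparent ≤ true as expected).

4.8°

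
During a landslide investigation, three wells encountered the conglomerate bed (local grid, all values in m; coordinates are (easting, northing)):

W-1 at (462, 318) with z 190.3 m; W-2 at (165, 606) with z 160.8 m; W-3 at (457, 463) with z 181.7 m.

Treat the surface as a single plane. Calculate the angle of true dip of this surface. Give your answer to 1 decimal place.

Two edge vectors: W-1→W-2 = (-297, 288, -29.5), W-1→W-3 = (-5, 145, -8.6).
Normal n = (W-1→W-2) × (W-1→W-3) = (1800.7, -2406.7, -41625).
So ∂z/∂E = −n_x/n_z = 0.04326 and ∂z/∂N = −n_y/n_z = −0.05782.
Gradient magnitude |∇z| = √(a² + b²) = √(0.00187 + 0.00334) = 0.07221.
True dip = arctan(0.07221) = 4.1°, dipping toward NW (azimuth ≈ 323°).

4.1°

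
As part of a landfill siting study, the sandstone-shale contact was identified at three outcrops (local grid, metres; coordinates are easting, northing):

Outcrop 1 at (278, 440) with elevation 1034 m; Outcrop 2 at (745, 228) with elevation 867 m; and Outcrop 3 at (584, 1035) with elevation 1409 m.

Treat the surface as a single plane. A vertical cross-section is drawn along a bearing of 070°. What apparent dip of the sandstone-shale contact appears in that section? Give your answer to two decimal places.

Let the plane be z = a·easting + b·northing + c.
Outcrop 2−Outcrop 1: 467a − 212b = −167;  Outcrop 3−Outcrop 1: 306a + 595b = 375.
Solving gives a = −0.05796, b = 0.66006.
Unit vector along 070° is (sin 70°, cos 70°) = (0.9397, 0.3420).
Slope in that direction = a·(0.9397) + b·(0.3420) = 0.17129.
Apparent dip = arctan|0.17129| = 9.72° (true dip is 33.5°, so apparent ≤ true as expected).

9.72°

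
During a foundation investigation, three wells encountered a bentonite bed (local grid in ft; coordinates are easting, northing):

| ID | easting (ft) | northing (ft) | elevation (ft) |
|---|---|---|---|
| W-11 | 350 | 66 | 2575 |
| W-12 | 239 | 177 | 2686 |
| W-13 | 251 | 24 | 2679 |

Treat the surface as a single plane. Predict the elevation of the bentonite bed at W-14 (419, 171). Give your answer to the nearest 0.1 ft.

2499.8 ft

Two edge vectors: W-11→W-12 = (-111, 111, 111), W-11→W-13 = (-99, -42, 104).
Normal n = (W-11→W-12) × (W-11→W-13) = (16206, 555, 15651).
So ∂z/∂easting = −n_x/n_z = −1.03546 and ∂z/∂northing = −n_y/n_z = −0.03546.
Intercept c from W-11: 2575 + 362.41 + 2.34 = 2939.75.
At (419, 171): z = −433.9 − 6.1 + 2939.75 = 2499.8 ft.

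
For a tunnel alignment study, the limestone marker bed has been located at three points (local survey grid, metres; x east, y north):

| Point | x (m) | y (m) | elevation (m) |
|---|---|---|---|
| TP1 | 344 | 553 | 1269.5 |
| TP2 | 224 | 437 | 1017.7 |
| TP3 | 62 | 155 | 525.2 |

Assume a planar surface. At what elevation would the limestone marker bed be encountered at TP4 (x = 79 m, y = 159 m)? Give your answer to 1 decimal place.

545.7 m

Let the plane be z = a·x + b·y + c.
TP2−TP1: −120a − 116b = −251.8;  TP3−TP1: −282a − 398b = −744.3.
Solving gives a = 0.92222, b = 1.21667.
Then c = 1269.5 − a·344 − b·553 = 279.44.
At (79, 159): z = 72.9 + 193.5 + 279.44 = 545.7 m.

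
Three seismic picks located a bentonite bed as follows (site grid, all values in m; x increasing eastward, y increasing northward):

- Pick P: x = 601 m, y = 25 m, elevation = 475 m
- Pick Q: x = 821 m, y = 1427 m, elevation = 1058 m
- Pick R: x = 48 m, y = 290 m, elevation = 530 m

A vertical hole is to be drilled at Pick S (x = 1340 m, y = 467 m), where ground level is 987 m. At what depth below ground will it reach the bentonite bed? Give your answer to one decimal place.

Let the plane be z = a·x + b·y + c.
Pick Q−Pick P: 220a + 1402b = 583;  Pick R−Pick P: −553a + 265b = 55.
Solving gives a = 0.092832, b = 0.401268.
Then c = 475 − a·601 − b·25 = 409.18.
At (1340, 467): z_contact = 124.39 + 187.39 + 409.18 = 720.96 m.
Depth below ground = 987 − 720.96 = 266.0 m.

266.0 m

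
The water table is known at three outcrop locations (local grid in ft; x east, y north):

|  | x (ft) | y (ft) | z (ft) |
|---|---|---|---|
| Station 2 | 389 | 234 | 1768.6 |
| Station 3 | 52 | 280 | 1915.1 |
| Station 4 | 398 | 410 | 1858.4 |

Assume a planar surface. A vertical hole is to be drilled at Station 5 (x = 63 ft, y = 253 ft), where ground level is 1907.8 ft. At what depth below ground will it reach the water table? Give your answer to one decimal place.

11.0 ft

Let the plane be z = a·x + b·y + c.
Station 3−Station 2: −337a + 46b = 146.5;  Station 4−Station 2: 9a + 176b = 89.8.
Solving gives a = −0.36254, b = 0.52877.
Then c = 1768.6 − a·389 − b·234 = 1785.90.
At (63, 253): z_contact = −22.84 + 133.78 + 1785.90 = 1896.84 ft.
Depth below ground = 1907.8 − 1896.84 = 11.0 ft.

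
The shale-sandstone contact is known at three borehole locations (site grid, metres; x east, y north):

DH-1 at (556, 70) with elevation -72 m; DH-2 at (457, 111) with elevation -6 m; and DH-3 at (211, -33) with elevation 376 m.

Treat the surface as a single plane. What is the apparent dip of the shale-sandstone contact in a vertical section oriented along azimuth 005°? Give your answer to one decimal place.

44.2°

Let the plane be z = a·x + b·y + c.
DH-2−DH-1: −99a + 41b = 66;  DH-3−DH-1: −345a − 103b = 448.
Solving gives a = −1.03385, b = −0.88662.
Unit vector along 005° is (sin 5°, cos 5°) = (0.0872, 0.9962).
Slope in that direction = a·(0.0872) + b·(0.9962) = −0.97335.
Apparent dip = arctan|0.97335| = 44.2° (true dip is 53.7°, so apparent ≤ true as expected).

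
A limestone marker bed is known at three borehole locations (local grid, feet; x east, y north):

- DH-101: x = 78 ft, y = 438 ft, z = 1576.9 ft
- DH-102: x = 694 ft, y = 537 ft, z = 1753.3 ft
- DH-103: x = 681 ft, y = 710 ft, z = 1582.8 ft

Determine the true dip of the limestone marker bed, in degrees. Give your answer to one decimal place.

Let the plane be z = a·x + b·y + c.
DH-102−DH-101: 616a + 99b = 176.4;  DH-103−DH-101: 603a + 272b = 5.9.
Solving gives a = 0.43945, b = −0.95253.
Gradient magnitude |∇z| = √(a² + b²) = √(0.19311 + 0.90731) = 1.04901.
True dip = arctan(1.04901) = 46.4°, dipping toward NNW (azimuth ≈ 335°).

46.4°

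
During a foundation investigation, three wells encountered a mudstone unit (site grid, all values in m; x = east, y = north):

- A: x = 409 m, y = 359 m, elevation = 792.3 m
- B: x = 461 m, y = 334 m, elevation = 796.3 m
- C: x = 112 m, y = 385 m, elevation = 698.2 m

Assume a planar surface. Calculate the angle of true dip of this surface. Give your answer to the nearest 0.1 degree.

35.5°

Two edge vectors: A→B = (52, -25, 4), A→C = (-297, 26, -94.1).
Normal n = (A→B) × (A→C) = (2248.5, 3705.2, -6073).
So ∂z/∂x = −n_x/n_z = 0.37025 and ∂z/∂y = −n_y/n_z = 0.61011.
Gradient magnitude |∇z| = √(a² + b²) = √(0.13708 + 0.37223) = 0.71366.
True dip = arctan(0.71366) = 35.5°, dipping toward SSW (azimuth ≈ 211°).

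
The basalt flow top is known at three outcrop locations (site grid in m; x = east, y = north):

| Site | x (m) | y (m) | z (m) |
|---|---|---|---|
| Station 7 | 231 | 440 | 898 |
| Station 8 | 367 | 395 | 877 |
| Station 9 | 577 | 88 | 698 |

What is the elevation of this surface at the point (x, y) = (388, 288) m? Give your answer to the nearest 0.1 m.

812.0 m

Let the plane be z = a·x + b·y + c.
Station 8−Station 7: 136a − 45b = −21;  Station 9−Station 7: 346a − 352b = −200.
Solving gives a = 0.04978, b = 0.61711.
Then c = 898 − a·231 − b·440 = 614.97.
At (388, 288): z = 19.3 + 177.7 + 614.97 = 812.0 m.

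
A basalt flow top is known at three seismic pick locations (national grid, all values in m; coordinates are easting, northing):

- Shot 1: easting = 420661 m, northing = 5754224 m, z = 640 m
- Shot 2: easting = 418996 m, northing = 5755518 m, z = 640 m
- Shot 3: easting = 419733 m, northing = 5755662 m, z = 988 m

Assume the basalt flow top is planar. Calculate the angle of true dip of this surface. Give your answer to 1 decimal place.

Two edge vectors: Shot 1→Shot 2 = (-1665, 1294, 0), Shot 1→Shot 3 = (-928, 1438, 348).
Normal n = (Shot 1→Shot 2) × (Shot 1→Shot 3) = (450312, 579420, -1193438).
So ∂z/∂easting = −n_x/n_z = 0.37732 and ∂z/∂northing = −n_y/n_z = 0.48550.
Gradient magnitude |∇z| = √(a² + b²) = √(0.14237 + 0.23572) = 0.61489.
True dip = arctan(0.61489) = 31.6°, dipping toward SW (azimuth ≈ 218°).

31.6°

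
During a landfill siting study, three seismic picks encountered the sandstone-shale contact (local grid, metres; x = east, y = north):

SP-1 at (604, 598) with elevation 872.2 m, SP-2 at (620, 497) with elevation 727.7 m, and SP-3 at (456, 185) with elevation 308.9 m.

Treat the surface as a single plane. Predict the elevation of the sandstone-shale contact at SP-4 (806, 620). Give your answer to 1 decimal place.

Two edge vectors: SP-1→SP-2 = (16, -101, -144.5), SP-1→SP-3 = (-148, -413, -563.3).
Normal n = (SP-1→SP-2) × (SP-1→SP-3) = (-2785.2, 30398.8, -21556).
So ∂z/∂x = −n_x/n_z = −0.12921 and ∂z/∂y = −n_y/n_z = 1.41022.
Intercept c from SP-1: 872.2 + 78.04 − 843.31 = 106.93.
At (806, 620): z = −104.1 + 874.3 + 106.93 = 877.1 m.

877.1 m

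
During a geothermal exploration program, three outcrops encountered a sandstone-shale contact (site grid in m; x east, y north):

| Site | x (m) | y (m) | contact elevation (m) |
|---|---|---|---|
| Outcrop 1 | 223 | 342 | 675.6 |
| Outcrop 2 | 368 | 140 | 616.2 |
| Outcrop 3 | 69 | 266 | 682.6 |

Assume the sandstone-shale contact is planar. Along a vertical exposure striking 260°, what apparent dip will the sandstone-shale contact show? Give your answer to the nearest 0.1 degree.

6.0°

Two edge vectors: Outcrop 1→Outcrop 2 = (145, -202, -59.4), Outcrop 1→Outcrop 3 = (-154, -76, 7).
Normal n = (Outcrop 1→Outcrop 2) × (Outcrop 1→Outcrop 3) = (-5928.4, 8132.6, -42128).
So ∂z/∂x = −n_x/n_z = −0.14072 and ∂z/∂y = −n_y/n_z = 0.19305.
Unit vector along 260° is (sin 260°, cos 260°) = (-0.9848, -0.1736).
Slope in that direction = a·(-0.9848) + b·(-0.1736) = 0.10506.
Apparent dip = arctan|0.10506| = 6.0° (true dip is 13.4°, so apparent ≤ true as expected).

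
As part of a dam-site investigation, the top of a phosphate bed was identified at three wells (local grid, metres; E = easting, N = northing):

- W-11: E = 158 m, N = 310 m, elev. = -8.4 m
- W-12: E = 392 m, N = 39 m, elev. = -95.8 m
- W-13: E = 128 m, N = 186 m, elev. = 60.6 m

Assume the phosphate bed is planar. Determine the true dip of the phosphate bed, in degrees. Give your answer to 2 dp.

Two edge vectors: W-11→W-12 = (234, -271, -87.4), W-11→W-13 = (-30, -124, 69).
Normal n = (W-11→W-12) × (W-11→W-13) = (-29536.6, -13524, -37146).
So ∂z/∂E = −n_x/n_z = −0.79515 and ∂z/∂N = −n_y/n_z = −0.36408.
Gradient magnitude |∇z| = √(a² + b²) = √(0.63226 + 0.13255) = 0.87454.
True dip = arctan(0.87454) = 41.17°, dipping toward ENE (azimuth ≈ 065°).

41.17°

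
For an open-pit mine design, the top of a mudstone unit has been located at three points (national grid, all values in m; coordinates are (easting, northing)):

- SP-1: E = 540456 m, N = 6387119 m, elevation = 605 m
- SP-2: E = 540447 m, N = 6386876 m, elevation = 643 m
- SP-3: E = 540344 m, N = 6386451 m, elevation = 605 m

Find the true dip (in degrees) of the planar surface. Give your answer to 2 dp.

Let the plane be z = a·E + b·N + c.
SP-2−SP-1: −9a − 243b = 38;  SP-3−SP-1: −112a − 668b = 0.
Solving gives a = 1.19713, b = −0.20072.
Gradient magnitude |∇z| = √(a² + b²) = √(1.43313 + 0.04029) = 1.21384.
True dip = arctan(1.21384) = 50.52°, dipping toward W (azimuth ≈ 280°).

50.52°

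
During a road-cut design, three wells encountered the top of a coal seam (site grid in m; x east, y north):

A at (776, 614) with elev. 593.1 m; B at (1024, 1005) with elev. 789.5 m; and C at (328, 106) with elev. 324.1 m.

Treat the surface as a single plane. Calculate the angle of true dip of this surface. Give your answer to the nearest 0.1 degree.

24.1°

Let the plane be z = a·x + b·y + c.
B−A: 248a + 391b = 196.4;  C−A: −448a − 508b = −269.
Solving gives a = 0.10995, b = 0.43256.
Gradient magnitude |∇z| = √(a² + b²) = √(0.01209 + 0.18711) = 0.44632.
True dip = arctan(0.44632) = 24.1°, dipping toward SSW (azimuth ≈ 194°).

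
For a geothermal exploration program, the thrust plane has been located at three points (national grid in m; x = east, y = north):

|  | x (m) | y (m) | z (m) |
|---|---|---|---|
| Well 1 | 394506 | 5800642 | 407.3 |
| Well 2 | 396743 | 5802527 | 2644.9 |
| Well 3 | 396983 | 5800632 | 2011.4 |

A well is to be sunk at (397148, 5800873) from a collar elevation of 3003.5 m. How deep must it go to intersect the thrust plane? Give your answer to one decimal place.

784.6 m

Let the plane be z = a·x + b·y + c.
Well 2−Well 1: 2237a + 1885b = 2237.6;  Well 3−Well 1: 2477a − 10b = 1604.1.
Solving gives a = 0.649279497, b = 0.416531440.
Then c = 407.3 − a·394506 − b·5800642 = −2671887.12.
At (397148, 5800873): z_contact = 257860.05 + 2416245.99 − 2671887.12 = 2218.92 m.
Depth below ground = 3003.5 − 2218.92 = 784.6 m.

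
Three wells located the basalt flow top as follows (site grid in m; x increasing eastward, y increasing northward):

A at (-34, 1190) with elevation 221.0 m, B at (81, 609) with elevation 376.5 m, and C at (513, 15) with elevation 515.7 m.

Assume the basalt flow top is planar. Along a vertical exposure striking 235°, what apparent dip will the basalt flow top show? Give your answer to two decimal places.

Two edge vectors: A→B = (115, -581, 155.5), A→C = (547, -1175, 294.7).
Normal n = (A→B) × (A→C) = (11491.8, 51168, 182682).
So ∂z/∂x = −n_x/n_z = −0.06291 and ∂z/∂y = −n_y/n_z = −0.28009.
Unit vector along 235° is (sin 235°, cos 235°) = (-0.8192, -0.5736).
Slope in that direction = a·(-0.8192) + b·(-0.5736) = 0.21218.
Apparent dip = arctan|0.21218| = 11.98° (true dip is 16.0°, so apparent ≤ true as expected).

11.98°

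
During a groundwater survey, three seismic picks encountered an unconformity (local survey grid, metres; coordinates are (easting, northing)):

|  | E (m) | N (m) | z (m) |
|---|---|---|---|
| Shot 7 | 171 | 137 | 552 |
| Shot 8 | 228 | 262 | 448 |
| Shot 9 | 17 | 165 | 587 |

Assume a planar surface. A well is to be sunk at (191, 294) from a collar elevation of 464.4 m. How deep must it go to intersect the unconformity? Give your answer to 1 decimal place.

25.0 m

Two edge vectors: Shot 7→Shot 8 = (57, 125, -104), Shot 7→Shot 9 = (-154, 28, 35).
Normal n = (Shot 7→Shot 8) × (Shot 7→Shot 9) = (7287, 14021, 20846).
So ∂z/∂E = −n_x/n_z = −0.34956 and ∂z/∂N = −n_y/n_z = −0.67260.
Intercept c from Shot 7: 552 + 59.78 + 92.15 = 703.92.
At (191, 294): z_contact = −66.77 − 197.74 + 703.92 = 439.41 m.
Depth below ground = 464.4 − 439.41 = 25.0 m.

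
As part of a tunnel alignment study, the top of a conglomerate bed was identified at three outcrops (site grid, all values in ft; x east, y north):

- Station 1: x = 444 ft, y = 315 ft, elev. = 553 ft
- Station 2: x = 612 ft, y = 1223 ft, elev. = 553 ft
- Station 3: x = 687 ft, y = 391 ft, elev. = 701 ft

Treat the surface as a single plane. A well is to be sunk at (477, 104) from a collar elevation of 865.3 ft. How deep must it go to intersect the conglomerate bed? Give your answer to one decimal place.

Two edge vectors: Station 1→Station 2 = (168, 908, 0), Station 1→Station 3 = (243, 76, 148).
Normal n = (Station 1→Station 2) × (Station 1→Station 3) = (134384, -24864, -207876).
So ∂z/∂x = −n_x/n_z = 0.646462 and ∂z/∂y = −n_y/n_z = −0.119610.
Intercept c from Station 1: 553 − 287.03 + 37.68 = 303.65.
At (477, 104): z_contact = 308.36 − 12.44 + 303.65 = 599.57 ft.
Depth below ground = 865.3 − 599.57 = 265.7 ft.

265.7 ft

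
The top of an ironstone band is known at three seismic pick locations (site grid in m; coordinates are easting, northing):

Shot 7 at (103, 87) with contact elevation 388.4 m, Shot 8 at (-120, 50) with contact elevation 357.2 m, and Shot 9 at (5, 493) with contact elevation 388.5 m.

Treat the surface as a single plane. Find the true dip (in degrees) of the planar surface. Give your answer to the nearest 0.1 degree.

7.9°

Let the plane be z = a·easting + b·northing + c.
Shot 8−Shot 7: −223a − 37b = −31.2;  Shot 9−Shot 7: −98a + 406b = 0.1.
Solving gives a = 0.13448, b = 0.03271.
Gradient magnitude |∇z| = √(a² + b²) = √(0.01809 + 0.00107) = 0.13840.
True dip = arctan(0.13840) = 7.9°, dipping toward WSW (azimuth ≈ 256°).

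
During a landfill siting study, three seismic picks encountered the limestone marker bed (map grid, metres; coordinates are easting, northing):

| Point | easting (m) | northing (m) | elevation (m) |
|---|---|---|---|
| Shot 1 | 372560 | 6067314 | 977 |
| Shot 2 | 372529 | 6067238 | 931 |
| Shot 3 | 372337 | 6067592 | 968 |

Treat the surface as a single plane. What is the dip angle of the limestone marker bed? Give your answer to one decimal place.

33.3°

Two edge vectors: Shot 1→Shot 2 = (-31, -76, -46), Shot 1→Shot 3 = (-223, 278, -9).
Normal n = (Shot 1→Shot 2) × (Shot 1→Shot 3) = (13472, 9979, -25566).
So ∂z/∂easting = −n_x/n_z = 0.52695 and ∂z/∂northing = −n_y/n_z = 0.39032.
Gradient magnitude |∇z| = √(a² + b²) = √(0.27768 + 0.15235) = 0.65577.
True dip = arctan(0.65577) = 33.3°, dipping toward SW (azimuth ≈ 233°).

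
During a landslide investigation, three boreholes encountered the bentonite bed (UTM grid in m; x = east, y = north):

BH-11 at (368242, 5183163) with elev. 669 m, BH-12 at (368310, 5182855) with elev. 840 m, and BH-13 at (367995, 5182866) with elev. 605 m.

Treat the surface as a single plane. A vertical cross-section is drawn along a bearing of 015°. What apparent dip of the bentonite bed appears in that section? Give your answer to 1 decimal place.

Two edge vectors: BH-11→BH-12 = (68, -308, 171), BH-11→BH-13 = (-247, -297, -64).
Normal n = (BH-11→BH-12) × (BH-11→BH-13) = (70499, -37885, -96272).
So ∂z/∂x = −n_x/n_z = 0.73229 and ∂z/∂y = −n_y/n_z = −0.39352.
Unit vector along 015° is (sin 15°, cos 15°) = (0.2588, 0.9659).
Slope in that direction = a·(0.2588) + b·(0.9659) = −0.19058.
Apparent dip = arctan|0.19058| = 10.8° (true dip is 39.7°, so apparent ≤ true as expected).

10.8°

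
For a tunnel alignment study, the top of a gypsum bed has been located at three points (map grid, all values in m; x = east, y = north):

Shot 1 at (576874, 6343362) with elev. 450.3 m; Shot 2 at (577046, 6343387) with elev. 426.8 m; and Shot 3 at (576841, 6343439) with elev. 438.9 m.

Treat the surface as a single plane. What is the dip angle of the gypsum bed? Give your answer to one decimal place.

Let the plane be z = a·x + b·y + c.
Shot 2−Shot 1: 172a + 25b = −23.5;  Shot 3−Shot 1: −33a + 77b = −11.4.
Solving gives a = −0.10836, b = −0.19449.
Gradient magnitude |∇z| = √(a² + b²) = √(0.01174 + 0.03783) = 0.22264.
True dip = arctan(0.22264) = 12.6°, dipping toward NNE (azimuth ≈ 029°).

12.6°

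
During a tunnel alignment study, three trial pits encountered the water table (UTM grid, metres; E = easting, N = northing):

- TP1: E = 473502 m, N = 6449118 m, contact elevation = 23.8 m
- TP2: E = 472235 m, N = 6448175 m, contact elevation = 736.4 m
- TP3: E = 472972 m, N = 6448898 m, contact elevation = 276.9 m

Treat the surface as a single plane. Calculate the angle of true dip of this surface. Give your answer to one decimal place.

24.3°

Two edge vectors: TP1→TP2 = (-1267, -943, 712.6), TP1→TP3 = (-530, -220, 253.1).
Normal n = (TP1→TP2) × (TP1→TP3) = (-81901.3, -57000.3, -221050).
So ∂z/∂E = −n_x/n_z = −0.37051 and ∂z/∂N = −n_y/n_z = −0.25786.
Gradient magnitude |∇z| = √(a² + b²) = √(0.13728 + 0.06649) = 0.45141.
True dip = arctan(0.45141) = 24.3°, dipping toward NE (azimuth ≈ 055°).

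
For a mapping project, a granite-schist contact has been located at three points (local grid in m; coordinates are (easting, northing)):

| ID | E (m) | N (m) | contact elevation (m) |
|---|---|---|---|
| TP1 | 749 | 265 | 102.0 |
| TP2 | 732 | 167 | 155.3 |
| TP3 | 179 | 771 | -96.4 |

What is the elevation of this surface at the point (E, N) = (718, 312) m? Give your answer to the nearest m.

Let the plane be z = a·E + b·N + c.
TP2−TP1: −17a − 98b = 53.3;  TP3−TP1: −570a + 506b = −198.4.
Solving gives a = −0.11676, b = −0.52362.
Then c = 102 − a·749 − b·265 = 328.21.
At (718, 312): z = −83.8 − 163.4 + 328.21 = 81.0 m.

81 m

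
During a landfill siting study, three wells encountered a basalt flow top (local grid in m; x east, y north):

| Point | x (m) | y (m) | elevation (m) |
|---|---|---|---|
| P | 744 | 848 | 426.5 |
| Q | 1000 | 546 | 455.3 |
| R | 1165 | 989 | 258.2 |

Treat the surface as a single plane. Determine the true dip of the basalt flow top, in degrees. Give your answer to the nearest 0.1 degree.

Let the plane be z = a·x + b·y + c.
Q−P: 256a − 302b = 28.8;  R−P: 421a + 141b = −168.3.
Solving gives a = −0.28649, b = −0.33822.
Gradient magnitude |∇z| = √(a² + b²) = √(0.08208 + 0.11439) = 0.44324.
True dip = arctan(0.44324) = 23.9°, dipping toward NE (azimuth ≈ 040°).

23.9°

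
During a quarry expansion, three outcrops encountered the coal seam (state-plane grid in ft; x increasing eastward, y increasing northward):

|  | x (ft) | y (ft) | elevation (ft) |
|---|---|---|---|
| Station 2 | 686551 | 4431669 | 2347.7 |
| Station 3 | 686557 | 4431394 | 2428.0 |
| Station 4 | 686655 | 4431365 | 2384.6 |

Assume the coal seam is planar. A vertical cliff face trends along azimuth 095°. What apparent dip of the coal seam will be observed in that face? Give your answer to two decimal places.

26.76°

Let the plane be z = a·x + b·y + c.
Station 3−Station 2: 6a − 275b = 80.3;  Station 4−Station 2: 104a − 304b = 36.9.
Solving gives a = −0.53270, b = −0.30362.
Unit vector along 095° is (sin 95°, cos 95°) = (0.9962, -0.0872).
Slope in that direction = a·(0.9962) + b·(-0.0872) = −0.50422.
Apparent dip = arctan|0.50422| = 26.76° (true dip is 31.5°, so apparent ≤ true as expected).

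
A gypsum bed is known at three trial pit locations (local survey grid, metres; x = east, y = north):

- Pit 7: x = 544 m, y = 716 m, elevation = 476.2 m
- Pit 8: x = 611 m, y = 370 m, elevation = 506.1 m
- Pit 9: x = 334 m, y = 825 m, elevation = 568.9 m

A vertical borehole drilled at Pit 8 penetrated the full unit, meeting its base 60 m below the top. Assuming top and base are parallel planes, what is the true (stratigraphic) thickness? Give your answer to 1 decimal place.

Two edge vectors: Pit 7→Pit 8 = (67, -346, 29.9), Pit 7→Pit 9 = (-210, 109, 92.7).
Normal n = (Pit 7→Pit 8) × (Pit 7→Pit 9) = (-35333.3, -12489.9, -65357).
So ∂z/∂x = −n_x/n_z = −0.54062 and ∂z/∂y = −n_y/n_z = −0.19110.
|∇z| = √(a²+b²) = 0.57340, so dip δ = arctan(0.57340) = 29.83°.
True thickness = vertical thickness × cos δ = 60 × cos 29.83° = 52.1 m.

52.1 m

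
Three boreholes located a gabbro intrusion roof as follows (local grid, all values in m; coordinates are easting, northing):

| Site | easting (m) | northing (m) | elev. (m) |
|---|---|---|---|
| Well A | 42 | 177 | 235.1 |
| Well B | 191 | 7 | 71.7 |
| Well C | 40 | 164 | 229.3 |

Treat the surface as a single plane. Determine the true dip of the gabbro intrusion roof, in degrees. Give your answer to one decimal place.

35.9°

Let the plane be z = a·easting + b·northing + c.
Well B−Well A: 149a − 170b = −163.4;  Well C−Well A: −2a − 13b = −5.8.
Solving gives a = −0.49987, b = 0.52306.
Gradient magnitude |∇z| = √(a² + b²) = √(0.24987 + 0.27359) = 0.72350.
True dip = arctan(0.72350) = 35.9°, dipping toward SE (azimuth ≈ 136°).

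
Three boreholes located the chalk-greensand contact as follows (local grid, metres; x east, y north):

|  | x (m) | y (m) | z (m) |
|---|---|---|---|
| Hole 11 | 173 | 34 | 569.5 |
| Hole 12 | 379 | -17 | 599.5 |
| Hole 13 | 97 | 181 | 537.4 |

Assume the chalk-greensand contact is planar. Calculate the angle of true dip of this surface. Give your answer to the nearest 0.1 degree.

Two edge vectors: Hole 11→Hole 12 = (206, -51, 30), Hole 11→Hole 13 = (-76, 147, -32.1).
Normal n = (Hole 11→Hole 12) × (Hole 11→Hole 13) = (-2772.9, 4332.6, 26406).
So ∂z/∂x = −n_x/n_z = 0.10501 and ∂z/∂y = −n_y/n_z = −0.16408.
Gradient magnitude |∇z| = √(a² + b²) = √(0.01103 + 0.02692) = 0.19480.
True dip = arctan(0.19480) = 11.0°, dipping toward NNW (azimuth ≈ 327°).

11.0°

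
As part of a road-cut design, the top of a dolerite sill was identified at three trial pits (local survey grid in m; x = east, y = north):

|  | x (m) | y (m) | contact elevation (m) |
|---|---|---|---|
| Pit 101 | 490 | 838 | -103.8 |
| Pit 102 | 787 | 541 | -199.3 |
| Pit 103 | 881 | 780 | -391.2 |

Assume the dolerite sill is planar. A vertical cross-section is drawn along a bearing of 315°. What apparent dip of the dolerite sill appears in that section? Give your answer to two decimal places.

Two edge vectors: Pit 101→Pit 102 = (297, -297, -95.5), Pit 101→Pit 103 = (391, -58, -287.4).
Normal n = (Pit 101→Pit 102) × (Pit 101→Pit 103) = (79818.8, 48017.3, 98901).
So ∂z/∂x = −n_x/n_z = −0.80706 and ∂z/∂y = −n_y/n_z = −0.48551.
Unit vector along 315° is (sin 315°, cos 315°) = (-0.7071, 0.7071).
Slope in that direction = a·(-0.7071) + b·(0.7071) = 0.22737.
Apparent dip = arctan|0.22737| = 12.81° (true dip is 43.3°, so apparent ≤ true as expected).

12.81°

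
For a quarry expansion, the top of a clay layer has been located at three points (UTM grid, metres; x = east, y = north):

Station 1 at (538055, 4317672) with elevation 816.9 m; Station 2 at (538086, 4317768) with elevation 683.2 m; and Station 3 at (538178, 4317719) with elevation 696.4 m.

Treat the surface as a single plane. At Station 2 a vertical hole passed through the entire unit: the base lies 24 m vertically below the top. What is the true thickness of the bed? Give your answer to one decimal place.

Let the plane be z = a·x + b·y + c.
Station 2−Station 1: 31a + 96b = −133.7;  Station 3−Station 1: 123a + 47b = −120.5.
Solving gives a = −0.51049, b = −1.22786.
|∇z| = √(a²+b²) = 1.32975, so dip δ = arctan(1.32975) = 53.06°.
True thickness = vertical thickness × cos δ = 24 × cos 53.06° = 14.4 m.

14.4 m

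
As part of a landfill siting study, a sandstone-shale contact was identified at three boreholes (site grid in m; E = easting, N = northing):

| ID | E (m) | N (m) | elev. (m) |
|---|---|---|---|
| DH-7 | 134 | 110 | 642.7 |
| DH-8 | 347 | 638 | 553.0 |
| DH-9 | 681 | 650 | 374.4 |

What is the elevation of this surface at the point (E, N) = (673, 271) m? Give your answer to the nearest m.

Let the plane be z = a·E + b·N + c.
DH-8−DH-7: 213a + 528b = −89.7;  DH-9−DH-7: 547a + 540b = −268.3.
Solving gives a = −0.53640, b = 0.04650.
Then c = 642.7 − a·134 − b·110 = 709.46.
At (673, 271): z = −361.0 + 12.6 + 709.46 = 361.1 m.

361 m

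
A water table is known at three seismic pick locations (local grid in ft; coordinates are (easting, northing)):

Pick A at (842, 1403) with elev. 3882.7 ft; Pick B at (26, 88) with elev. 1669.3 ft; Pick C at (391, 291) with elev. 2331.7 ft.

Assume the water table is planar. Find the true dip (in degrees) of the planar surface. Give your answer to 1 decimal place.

Two edge vectors: Pick A→Pick B = (-816, -1315, -2213.4), Pick A→Pick C = (-451, -1112, -1551).
Normal n = (Pick A→Pick B) × (Pick A→Pick C) = (-421735.8, -267372.6, 314327).
So ∂z/∂E = −n_x/n_z = 1.34171 and ∂z/∂N = −n_y/n_z = 0.85062.
Gradient magnitude |∇z| = √(a² + b²) = √(1.80019 + 0.72355) = 1.58863.
True dip = arctan(1.58863) = 57.8°, dipping toward WSW (azimuth ≈ 238°).

57.8°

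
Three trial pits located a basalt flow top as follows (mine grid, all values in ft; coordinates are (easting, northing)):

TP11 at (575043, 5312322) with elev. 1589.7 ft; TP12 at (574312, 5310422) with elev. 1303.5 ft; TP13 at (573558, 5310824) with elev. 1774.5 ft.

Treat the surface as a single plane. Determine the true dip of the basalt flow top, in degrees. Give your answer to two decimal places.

29.08°

Let the plane be z = a·E + b·N + c.
TP12−TP11: −731a − 1900b = −286.2;  TP13−TP11: −1485a − 1498b = 184.8.
Solving gives a = −0.45170, b = 0.32442.
Gradient magnitude |∇z| = √(a² + b²) = √(0.20404 + 0.10525) = 0.55613.
True dip = arctan(0.55613) = 29.08°, dipping toward SE (azimuth ≈ 126°).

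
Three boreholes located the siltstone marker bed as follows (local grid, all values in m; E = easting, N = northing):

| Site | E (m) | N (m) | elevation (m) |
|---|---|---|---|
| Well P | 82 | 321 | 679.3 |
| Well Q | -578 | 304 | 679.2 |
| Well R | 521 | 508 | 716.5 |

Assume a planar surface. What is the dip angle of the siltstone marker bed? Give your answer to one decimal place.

Let the plane be z = a·E + b·N + c.
Well Q−Well P: −660a − 17b = −0.1;  Well R−Well P: 439a + 187b = 37.2.
Solving gives a = −0.00529, b = 0.21136.
Gradient magnitude |∇z| = √(a² + b²) = √(0.00003 + 0.04467) = 0.21142.
True dip = arctan(0.21142) = 11.9°, dipping toward S (azimuth ≈ 179°).

11.9°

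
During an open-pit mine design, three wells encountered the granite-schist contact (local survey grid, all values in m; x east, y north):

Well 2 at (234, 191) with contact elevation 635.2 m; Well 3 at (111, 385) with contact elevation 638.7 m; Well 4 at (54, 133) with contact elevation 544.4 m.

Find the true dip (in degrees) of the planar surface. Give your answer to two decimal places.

Let the plane be z = a·x + b·y + c.
Well 3−Well 2: −123a + 194b = 3.5;  Well 4−Well 2: −180a − 58b = −90.8.
Solving gives a = 0.41404, b = 0.28055.
Gradient magnitude |∇z| = √(a² + b²) = √(0.17143 + 0.07871) = 0.50014.
True dip = arctan(0.50014) = 26.57°, dipping toward SW (azimuth ≈ 236°).

26.57°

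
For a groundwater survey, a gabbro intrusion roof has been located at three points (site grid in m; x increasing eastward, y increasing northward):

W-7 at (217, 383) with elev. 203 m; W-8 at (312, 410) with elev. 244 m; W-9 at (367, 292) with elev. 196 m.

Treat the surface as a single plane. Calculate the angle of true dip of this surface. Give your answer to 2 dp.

31.17°

Two edge vectors: W-7→W-8 = (95, 27, 41), W-7→W-9 = (150, -91, -7).
Normal n = (W-7→W-8) × (W-7→W-9) = (3542, 6815, -12695).
So ∂z/∂x = −n_x/n_z = 0.27901 and ∂z/∂y = −n_y/n_z = 0.53683.
Gradient magnitude |∇z| = √(a² + b²) = √(0.07785 + 0.28818) = 0.60500.
True dip = arctan(0.60500) = 31.17°, dipping toward SSW (azimuth ≈ 207°).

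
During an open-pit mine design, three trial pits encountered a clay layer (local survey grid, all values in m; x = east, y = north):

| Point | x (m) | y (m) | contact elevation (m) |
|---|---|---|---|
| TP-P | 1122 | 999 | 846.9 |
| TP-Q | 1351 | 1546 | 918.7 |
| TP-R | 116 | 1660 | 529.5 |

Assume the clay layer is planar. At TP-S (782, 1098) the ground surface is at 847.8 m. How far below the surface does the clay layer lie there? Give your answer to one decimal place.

108.1 m

Two edge vectors: TP-P→TP-Q = (229, 547, 71.8), TP-P→TP-R = (-1006, 661, -317.4).
Normal n = (TP-P→TP-Q) × (TP-P→TP-R) = (-221077.6, 453.8, 701651).
So ∂z/∂x = −n_x/n_z = 0.315082 and ∂z/∂y = −n_y/n_z = −0.000647.
Intercept c from TP-P: 846.9 − 353.52 + 0.65 = 494.02.
At (782, 1098): z_contact = 246.39 − 0.71 + 494.02 = 739.71 m.
Depth below ground = 847.8 − 739.71 = 108.1 m.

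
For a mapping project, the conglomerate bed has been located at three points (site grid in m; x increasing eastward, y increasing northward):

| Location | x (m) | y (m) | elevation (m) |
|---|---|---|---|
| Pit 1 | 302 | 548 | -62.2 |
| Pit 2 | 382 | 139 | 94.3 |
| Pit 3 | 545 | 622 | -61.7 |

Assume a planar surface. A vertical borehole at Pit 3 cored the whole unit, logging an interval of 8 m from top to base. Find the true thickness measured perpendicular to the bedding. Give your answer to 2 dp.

Two edge vectors: Pit 1→Pit 2 = (80, -409, 156.5), Pit 1→Pit 3 = (243, 74, 0.5).
Normal n = (Pit 1→Pit 2) × (Pit 1→Pit 3) = (-11785.5, 37989.5, 105307).
So ∂z/∂x = −n_x/n_z = 0.11192 and ∂z/∂y = −n_y/n_z = −0.36075.
|∇z| = √(a²+b²) = 0.37771, so dip δ = arctan(0.37771) = 20.69°.
True thickness = vertical thickness × cos δ = 8 × cos 20.69° = 7.48 m.

7.48 m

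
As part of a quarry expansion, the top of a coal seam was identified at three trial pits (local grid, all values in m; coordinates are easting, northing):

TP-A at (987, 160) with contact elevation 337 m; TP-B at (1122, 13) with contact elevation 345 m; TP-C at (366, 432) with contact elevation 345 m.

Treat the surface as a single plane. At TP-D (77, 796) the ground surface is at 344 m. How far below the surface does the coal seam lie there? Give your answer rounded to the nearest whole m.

Let the plane be z = a·easting + b·northing + c.
TP-B−TP-A: 135a − 147b = 8;  TP-C−TP-A: −621a + 272b = 8.
Solving gives a = −0.06143, b = −0.11084.
Then c = 337 − a·987 − b·160 = 415.36.
At (77, 796): z_contact = −4.7 − 88.2 + 415.36 = 322.4 m.
Depth below ground = 344 − 322.4 = 22 m.

22 m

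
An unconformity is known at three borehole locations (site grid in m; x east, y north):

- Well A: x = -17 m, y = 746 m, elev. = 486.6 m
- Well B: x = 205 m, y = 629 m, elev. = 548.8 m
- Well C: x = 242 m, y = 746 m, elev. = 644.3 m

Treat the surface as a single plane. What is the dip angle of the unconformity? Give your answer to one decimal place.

Two edge vectors: Well A→Well B = (222, -117, 62.2), Well A→Well C = (259, 0, 157.7).
Normal n = (Well A→Well B) × (Well A→Well C) = (-18450.9, -18899.6, 30303).
So ∂z/∂x = −n_x/n_z = 0.60888 and ∂z/∂y = −n_y/n_z = 0.62369.
Gradient magnitude |∇z| = √(a² + b²) = √(0.37074 + 0.38899) = 0.87162.
True dip = arctan(0.87162) = 41.1°, dipping toward SW (azimuth ≈ 224°).

41.1°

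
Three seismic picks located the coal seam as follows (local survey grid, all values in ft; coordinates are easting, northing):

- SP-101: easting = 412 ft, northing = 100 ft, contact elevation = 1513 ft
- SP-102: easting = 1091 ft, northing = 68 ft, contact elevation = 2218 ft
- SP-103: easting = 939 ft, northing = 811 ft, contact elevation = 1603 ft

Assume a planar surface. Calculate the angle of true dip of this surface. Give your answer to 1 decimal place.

Two edge vectors: SP-101→SP-102 = (679, -32, 705), SP-101→SP-103 = (527, 711, 90).
Normal n = (SP-101→SP-102) × (SP-101→SP-103) = (-504135, 310425, 499633).
So ∂z/∂easting = −n_x/n_z = 1.00901 and ∂z/∂northing = −n_y/n_z = −0.62131.
Gradient magnitude |∇z| = √(a² + b²) = √(1.01810 + 0.38602) = 1.18496.
True dip = arctan(1.18496) = 49.8°, dipping toward WNW (azimuth ≈ 302°).

49.8°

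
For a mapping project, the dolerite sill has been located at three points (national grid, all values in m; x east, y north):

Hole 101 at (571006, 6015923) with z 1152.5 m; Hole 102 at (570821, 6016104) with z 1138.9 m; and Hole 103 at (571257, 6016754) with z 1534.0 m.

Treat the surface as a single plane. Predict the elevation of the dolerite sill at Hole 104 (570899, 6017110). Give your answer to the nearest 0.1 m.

Two edge vectors: Hole 101→Hole 102 = (-185, 181, -13.6), Hole 101→Hole 103 = (251, 831, 381.5).
Normal n = (Hole 101→Hole 102) × (Hole 101→Hole 103) = (80353.1, 67163.9, -199166).
So ∂z/∂x = −n_x/n_z = 0.403447878 and ∂z/∂y = −n_y/n_z = 0.337225731.
Intercept c from Hole 101: 1152.5 − 230371.16 − 2028724.03 = −2257942.69.
At (570899, 6017110): z = 230328.0 + 2029124.3 − 2257942.69 = 1509.6 m.

1509.6 m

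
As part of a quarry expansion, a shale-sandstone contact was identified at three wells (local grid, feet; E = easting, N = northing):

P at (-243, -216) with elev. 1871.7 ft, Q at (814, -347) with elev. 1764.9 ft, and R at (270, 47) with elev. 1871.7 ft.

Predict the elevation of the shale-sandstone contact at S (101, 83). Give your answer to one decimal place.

Two edge vectors: P→Q = (1057, -131, -106.8), P→R = (513, 263, 0).
Normal n = (P→Q) × (P→R) = (28088.4, -54788.4, 345194).
So ∂z/∂E = −n_x/n_z = −0.08137 and ∂z/∂N = −n_y/n_z = 0.15872.
Intercept c from P: 1871.7 − 19.77 + 34.28 = 1886.21.
At (101, 83): z = −8.2 + 13.2 + 1886.21 = 1891.2 ft.

1891.2 ft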